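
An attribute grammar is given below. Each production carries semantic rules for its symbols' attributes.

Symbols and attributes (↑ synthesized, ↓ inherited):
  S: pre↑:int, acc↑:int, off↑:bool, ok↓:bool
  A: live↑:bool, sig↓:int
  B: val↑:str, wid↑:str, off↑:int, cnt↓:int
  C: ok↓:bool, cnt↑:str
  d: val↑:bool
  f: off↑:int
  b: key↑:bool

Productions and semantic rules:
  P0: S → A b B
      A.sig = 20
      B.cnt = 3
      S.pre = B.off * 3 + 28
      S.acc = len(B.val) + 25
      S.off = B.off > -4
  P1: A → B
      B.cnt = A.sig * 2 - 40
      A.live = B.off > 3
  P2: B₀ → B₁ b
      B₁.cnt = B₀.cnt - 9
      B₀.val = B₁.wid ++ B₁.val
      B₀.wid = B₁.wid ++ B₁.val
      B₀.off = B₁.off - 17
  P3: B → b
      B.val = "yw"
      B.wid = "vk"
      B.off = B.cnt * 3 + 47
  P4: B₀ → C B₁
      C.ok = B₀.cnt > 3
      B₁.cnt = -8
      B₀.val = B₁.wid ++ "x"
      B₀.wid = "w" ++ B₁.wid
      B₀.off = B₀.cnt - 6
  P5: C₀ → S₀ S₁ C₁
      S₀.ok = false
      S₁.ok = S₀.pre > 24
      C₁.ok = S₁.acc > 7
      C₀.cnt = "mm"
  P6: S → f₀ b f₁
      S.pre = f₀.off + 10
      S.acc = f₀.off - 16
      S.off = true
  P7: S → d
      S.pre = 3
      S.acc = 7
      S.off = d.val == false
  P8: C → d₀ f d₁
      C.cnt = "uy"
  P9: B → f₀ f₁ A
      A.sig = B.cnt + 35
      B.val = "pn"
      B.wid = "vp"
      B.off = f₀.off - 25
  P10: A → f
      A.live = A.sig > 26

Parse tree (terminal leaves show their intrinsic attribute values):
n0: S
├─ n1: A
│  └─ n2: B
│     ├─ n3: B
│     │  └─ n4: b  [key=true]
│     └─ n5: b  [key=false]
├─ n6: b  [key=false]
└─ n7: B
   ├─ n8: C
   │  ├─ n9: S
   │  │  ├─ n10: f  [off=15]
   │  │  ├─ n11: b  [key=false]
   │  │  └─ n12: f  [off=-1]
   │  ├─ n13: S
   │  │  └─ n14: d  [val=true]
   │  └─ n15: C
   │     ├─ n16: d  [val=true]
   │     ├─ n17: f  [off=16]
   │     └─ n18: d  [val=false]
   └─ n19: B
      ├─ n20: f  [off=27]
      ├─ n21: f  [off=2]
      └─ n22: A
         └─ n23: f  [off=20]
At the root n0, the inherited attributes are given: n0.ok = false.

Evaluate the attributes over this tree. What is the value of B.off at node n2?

3

1. n0.ok = false  [given at root]
2. n1.sig = 20  [20]
3. n2.cnt = 0  [A.sig * 2 - 40]
4. n3.cnt = -9  [B₀.cnt - 9]
5. n4.key = true  [terminal]
6. n3.val = "yw"  ["yw"]
7. n3.wid = "vk"  ["vk"]
8. n3.off = 20  [B.cnt * 3 + 47]
9. n5.key = false  [terminal]
10. n2.val = "vkyw"  [B₁.wid ++ B₁.val]
11. n2.wid = "vkyw"  [B₁.wid ++ B₁.val]
12. n2.off = 3  [B₁.off - 17]
13. n1.live = false  [B.off > 3]
14. n6.key = false  [terminal]
15. n7.cnt = 3  [3]
16. n8.ok = false  [B₀.cnt > 3]
17. n9.ok = false  [false]
18. n10.off = 15  [terminal]
19. n11.key = false  [terminal]
20. n12.off = -1  [terminal]
21. n9.pre = 25  [f₀.off + 10]
22. n9.acc = -1  [f₀.off - 16]
23. n9.off = true  [true]
24. n13.ok = true  [S₀.pre > 24]
25. n14.val = true  [terminal]
26. n13.pre = 3  [3]
27. n13.acc = 7  [7]
28. n13.off = false  [d.val == false]
29. n15.ok = false  [S₁.acc > 7]
30. n16.val = true  [terminal]
31. n17.off = 16  [terminal]
32. n18.val = false  [terminal]
33. n15.cnt = "uy"  ["uy"]
34. n8.cnt = "mm"  ["mm"]
35. n19.cnt = -8  [-8]
36. n20.off = 27  [terminal]
37. n21.off = 2  [terminal]
38. n22.sig = 27  [B.cnt + 35]
39. n23.off = 20  [terminal]
40. n22.live = true  [A.sig > 26]
41. n19.val = "pn"  ["pn"]
42. n19.wid = "vp"  ["vp"]
43. n19.off = 2  [f₀.off - 25]
44. n7.val = "vpx"  [B₁.wid ++ "x"]
45. n7.wid = "wvp"  ["w" ++ B₁.wid]
46. n7.off = -3  [B₀.cnt - 6]
47. n0.pre = 19  [B.off * 3 + 28]
48. n0.acc = 28  [len(B.val) + 25]
49. n0.off = true  [B.off > -4]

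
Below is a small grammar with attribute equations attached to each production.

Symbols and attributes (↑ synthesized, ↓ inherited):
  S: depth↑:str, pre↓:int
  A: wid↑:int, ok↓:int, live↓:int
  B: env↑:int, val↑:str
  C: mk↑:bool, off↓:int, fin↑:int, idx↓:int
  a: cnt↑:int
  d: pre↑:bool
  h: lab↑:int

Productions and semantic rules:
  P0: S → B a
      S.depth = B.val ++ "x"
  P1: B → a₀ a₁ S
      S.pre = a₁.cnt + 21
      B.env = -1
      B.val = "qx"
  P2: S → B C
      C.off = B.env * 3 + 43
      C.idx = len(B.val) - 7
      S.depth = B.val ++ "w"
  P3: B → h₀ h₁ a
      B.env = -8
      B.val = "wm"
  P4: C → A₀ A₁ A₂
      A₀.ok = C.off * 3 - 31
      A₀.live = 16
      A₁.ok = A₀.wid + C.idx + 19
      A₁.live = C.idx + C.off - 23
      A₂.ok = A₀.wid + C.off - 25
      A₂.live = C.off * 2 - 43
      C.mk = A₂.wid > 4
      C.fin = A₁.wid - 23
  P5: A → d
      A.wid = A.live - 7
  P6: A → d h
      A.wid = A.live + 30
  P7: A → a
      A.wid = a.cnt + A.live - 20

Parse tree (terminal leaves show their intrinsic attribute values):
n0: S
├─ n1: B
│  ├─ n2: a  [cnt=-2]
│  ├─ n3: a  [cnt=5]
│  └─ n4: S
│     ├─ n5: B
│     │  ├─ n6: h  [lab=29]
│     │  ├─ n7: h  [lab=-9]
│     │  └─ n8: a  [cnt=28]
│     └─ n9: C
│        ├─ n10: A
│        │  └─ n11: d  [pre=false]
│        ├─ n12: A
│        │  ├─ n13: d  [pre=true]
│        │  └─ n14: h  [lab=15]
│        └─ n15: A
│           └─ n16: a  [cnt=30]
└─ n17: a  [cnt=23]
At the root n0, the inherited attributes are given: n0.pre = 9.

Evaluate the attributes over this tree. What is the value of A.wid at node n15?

1. n0.pre = 9  [given at root]
2. n2.cnt = -2  [terminal]
3. n3.cnt = 5  [terminal]
4. n4.pre = 26  [a₁.cnt + 21]
5. n6.lab = 29  [terminal]
6. n7.lab = -9  [terminal]
7. n8.cnt = 28  [terminal]
8. n5.env = -8  [-8]
9. n5.val = "wm"  ["wm"]
10. n9.off = 19  [B.env * 3 + 43]
11. n9.idx = -5  [len(B.val) - 7]
12. n10.ok = 26  [C.off * 3 - 31]
13. n10.live = 16  [16]
14. n11.pre = false  [terminal]
15. n10.wid = 9  [A.live - 7]
16. n12.ok = 23  [A₀.wid + C.idx + 19]
17. n12.live = -9  [C.idx + C.off - 23]
18. n13.pre = true  [terminal]
19. n14.lab = 15  [terminal]
20. n12.wid = 21  [A.live + 30]
21. n15.ok = 3  [A₀.wid + C.off - 25]
22. n15.live = -5  [C.off * 2 - 43]
23. n16.cnt = 30  [terminal]
24. n15.wid = 5  [a.cnt + A.live - 20]
25. n9.mk = true  [A₂.wid > 4]
26. n9.fin = -2  [A₁.wid - 23]
27. n4.depth = "wmw"  [B.val ++ "w"]
28. n1.env = -1  [-1]
29. n1.val = "qx"  ["qx"]
30. n17.cnt = 23  [terminal]
31. n0.depth = "qxx"  [B.val ++ "x"]

5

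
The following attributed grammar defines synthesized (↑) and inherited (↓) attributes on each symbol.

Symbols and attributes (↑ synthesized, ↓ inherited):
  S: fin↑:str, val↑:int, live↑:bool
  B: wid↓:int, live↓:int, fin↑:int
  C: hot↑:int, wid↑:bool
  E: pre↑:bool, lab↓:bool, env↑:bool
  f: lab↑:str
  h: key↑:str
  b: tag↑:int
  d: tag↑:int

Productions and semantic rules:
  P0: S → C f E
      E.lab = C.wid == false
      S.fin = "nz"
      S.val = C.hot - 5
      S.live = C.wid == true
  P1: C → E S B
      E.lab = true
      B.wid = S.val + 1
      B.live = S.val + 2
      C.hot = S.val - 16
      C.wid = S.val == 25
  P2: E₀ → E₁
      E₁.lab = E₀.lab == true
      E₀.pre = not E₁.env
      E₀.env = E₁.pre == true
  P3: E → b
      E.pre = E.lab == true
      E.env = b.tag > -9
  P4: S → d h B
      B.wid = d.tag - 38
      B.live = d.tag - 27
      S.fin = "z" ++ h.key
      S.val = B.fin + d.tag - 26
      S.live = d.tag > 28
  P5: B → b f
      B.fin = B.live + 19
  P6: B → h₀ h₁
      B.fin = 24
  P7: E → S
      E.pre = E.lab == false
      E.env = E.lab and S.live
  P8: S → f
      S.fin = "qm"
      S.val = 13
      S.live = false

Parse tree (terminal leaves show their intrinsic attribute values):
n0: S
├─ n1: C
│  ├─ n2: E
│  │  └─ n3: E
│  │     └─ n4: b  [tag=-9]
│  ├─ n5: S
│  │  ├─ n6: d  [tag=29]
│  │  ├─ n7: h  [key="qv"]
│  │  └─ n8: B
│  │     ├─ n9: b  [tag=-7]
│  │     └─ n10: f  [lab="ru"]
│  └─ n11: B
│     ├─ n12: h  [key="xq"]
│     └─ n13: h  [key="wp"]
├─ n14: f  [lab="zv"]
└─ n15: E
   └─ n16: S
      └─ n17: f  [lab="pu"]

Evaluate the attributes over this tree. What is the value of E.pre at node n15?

1. n2.lab = true  [true]
2. n3.lab = true  [E₀.lab == true]
3. n4.tag = -9  [terminal]
4. n3.pre = true  [E.lab == true]
5. n3.env = false  [b.tag > -9]
6. n2.pre = true  [not E₁.env]
7. n2.env = true  [E₁.pre == true]
8. n6.tag = 29  [terminal]
9. n7.key = "qv"  [terminal]
10. n8.wid = -9  [d.tag - 38]
11. n8.live = 2  [d.tag - 27]
12. n9.tag = -7  [terminal]
13. n10.lab = "ru"  [terminal]
14. n8.fin = 21  [B.live + 19]
15. n5.fin = "zqv"  ["z" ++ h.key]
16. n5.val = 24  [B.fin + d.tag - 26]
17. n5.live = true  [d.tag > 28]
18. n11.wid = 25  [S.val + 1]
19. n11.live = 26  [S.val + 2]
20. n12.key = "xq"  [terminal]
21. n13.key = "wp"  [terminal]
22. n11.fin = 24  [24]
23. n1.hot = 8  [S.val - 16]
24. n1.wid = false  [S.val == 25]
25. n14.lab = "zv"  [terminal]
26. n15.lab = true  [C.wid == false]
27. n17.lab = "pu"  [terminal]
28. n16.fin = "qm"  ["qm"]
29. n16.val = 13  [13]
30. n16.live = false  [false]
31. n15.pre = false  [E.lab == false]
32. n15.env = false  [E.lab and S.live]
33. n0.fin = "nz"  ["nz"]
34. n0.val = 3  [C.hot - 5]
35. n0.live = false  [C.wid == true]

false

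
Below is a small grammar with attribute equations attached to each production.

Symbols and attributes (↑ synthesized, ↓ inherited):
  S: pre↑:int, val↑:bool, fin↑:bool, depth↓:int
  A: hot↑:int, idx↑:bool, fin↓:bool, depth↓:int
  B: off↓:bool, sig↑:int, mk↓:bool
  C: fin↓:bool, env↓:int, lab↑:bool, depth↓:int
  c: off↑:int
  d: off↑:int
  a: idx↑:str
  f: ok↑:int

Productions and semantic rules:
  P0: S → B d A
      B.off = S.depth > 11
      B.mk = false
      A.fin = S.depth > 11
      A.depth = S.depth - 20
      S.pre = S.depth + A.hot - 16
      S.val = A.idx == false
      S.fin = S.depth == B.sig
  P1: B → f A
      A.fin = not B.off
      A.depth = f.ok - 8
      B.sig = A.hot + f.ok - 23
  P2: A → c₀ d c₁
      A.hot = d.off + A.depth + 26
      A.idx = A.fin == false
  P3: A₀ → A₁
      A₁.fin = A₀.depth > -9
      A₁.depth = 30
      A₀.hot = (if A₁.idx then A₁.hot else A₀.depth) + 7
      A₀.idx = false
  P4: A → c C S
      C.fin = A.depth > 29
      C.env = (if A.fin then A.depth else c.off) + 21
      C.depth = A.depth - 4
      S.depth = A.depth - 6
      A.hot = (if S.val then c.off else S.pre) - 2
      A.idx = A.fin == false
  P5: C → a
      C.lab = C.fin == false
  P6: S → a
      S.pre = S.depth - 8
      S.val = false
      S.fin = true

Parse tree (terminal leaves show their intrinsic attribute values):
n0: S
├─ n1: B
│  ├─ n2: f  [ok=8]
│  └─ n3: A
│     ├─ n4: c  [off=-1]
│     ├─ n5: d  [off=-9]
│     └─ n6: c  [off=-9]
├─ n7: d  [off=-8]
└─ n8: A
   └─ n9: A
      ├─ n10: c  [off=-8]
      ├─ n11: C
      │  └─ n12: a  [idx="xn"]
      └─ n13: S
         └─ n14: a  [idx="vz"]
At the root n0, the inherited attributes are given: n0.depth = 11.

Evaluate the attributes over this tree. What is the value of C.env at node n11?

1. n0.depth = 11  [given at root]
2. n1.off = false  [S.depth > 11]
3. n1.mk = false  [false]
4. n2.ok = 8  [terminal]
5. n3.fin = true  [not B.off]
6. n3.depth = 0  [f.ok - 8]
7. n4.off = -1  [terminal]
8. n5.off = -9  [terminal]
9. n6.off = -9  [terminal]
10. n3.hot = 17  [d.off + A.depth + 26]
11. n3.idx = false  [A.fin == false]
12. n1.sig = 2  [A.hot + f.ok - 23]
13. n7.off = -8  [terminal]
14. n8.fin = false  [S.depth > 11]
15. n8.depth = -9  [S.depth - 20]
16. n9.fin = false  [A₀.depth > -9]
17. n9.depth = 30  [30]
18. n10.off = -8  [terminal]
19. n11.fin = true  [A.depth > 29]
20. n11.env = 13  [(if A.fin then A.depth else c.off) + 21]
21. n11.depth = 26  [A.depth - 4]
22. n12.idx = "xn"  [terminal]
23. n11.lab = false  [C.fin == false]
24. n13.depth = 24  [A.depth - 6]
25. n14.idx = "vz"  [terminal]
26. n13.pre = 16  [S.depth - 8]
27. n13.val = false  [false]
28. n13.fin = true  [true]
29. n9.hot = 14  [(if S.val then c.off else S.pre) - 2]
30. n9.idx = true  [A.fin == false]
31. n8.hot = 21  [(if A₁.idx then A₁.hot else A₀.depth) + 7]
32. n8.idx = false  [false]
33. n0.pre = 16  [S.depth + A.hot - 16]
34. n0.val = true  [A.idx == false]
35. n0.fin = false  [S.depth == B.sig]

13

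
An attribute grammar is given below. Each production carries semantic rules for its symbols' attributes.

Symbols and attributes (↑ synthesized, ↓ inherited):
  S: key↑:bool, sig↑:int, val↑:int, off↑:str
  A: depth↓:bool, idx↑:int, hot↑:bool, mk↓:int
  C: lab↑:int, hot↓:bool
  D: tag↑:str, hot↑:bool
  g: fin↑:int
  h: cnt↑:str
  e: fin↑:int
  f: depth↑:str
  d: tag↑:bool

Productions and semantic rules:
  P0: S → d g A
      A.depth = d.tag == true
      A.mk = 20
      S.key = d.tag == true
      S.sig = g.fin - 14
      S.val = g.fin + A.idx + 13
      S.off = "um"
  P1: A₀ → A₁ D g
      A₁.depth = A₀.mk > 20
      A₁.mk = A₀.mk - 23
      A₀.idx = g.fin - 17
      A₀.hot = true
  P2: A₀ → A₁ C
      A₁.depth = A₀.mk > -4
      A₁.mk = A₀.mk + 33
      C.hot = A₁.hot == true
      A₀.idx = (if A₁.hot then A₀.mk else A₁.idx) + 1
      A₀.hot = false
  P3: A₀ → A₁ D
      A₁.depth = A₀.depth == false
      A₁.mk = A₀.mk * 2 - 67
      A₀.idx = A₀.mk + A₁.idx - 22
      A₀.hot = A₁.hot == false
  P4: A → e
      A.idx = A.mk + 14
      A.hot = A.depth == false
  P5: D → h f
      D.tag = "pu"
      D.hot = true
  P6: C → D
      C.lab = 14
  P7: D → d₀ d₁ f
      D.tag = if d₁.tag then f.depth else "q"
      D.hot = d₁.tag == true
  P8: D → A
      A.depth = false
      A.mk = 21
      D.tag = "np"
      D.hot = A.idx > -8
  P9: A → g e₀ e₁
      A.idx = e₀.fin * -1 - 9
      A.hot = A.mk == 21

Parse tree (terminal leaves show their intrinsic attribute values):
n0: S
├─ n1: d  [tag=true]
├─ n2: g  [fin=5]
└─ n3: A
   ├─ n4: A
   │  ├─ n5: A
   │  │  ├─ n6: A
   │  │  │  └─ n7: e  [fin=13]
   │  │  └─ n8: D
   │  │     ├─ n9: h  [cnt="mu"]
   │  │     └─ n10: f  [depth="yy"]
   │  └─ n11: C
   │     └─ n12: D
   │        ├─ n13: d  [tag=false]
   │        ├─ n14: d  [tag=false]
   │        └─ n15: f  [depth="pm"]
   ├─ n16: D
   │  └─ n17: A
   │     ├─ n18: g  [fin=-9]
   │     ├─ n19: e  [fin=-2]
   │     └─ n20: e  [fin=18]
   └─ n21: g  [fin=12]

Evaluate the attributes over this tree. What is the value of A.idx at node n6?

1. n1.tag = true  [terminal]
2. n2.fin = 5  [terminal]
3. n3.depth = true  [d.tag == true]
4. n3.mk = 20  [20]
5. n4.depth = false  [A₀.mk > 20]
6. n4.mk = -3  [A₀.mk - 23]
7. n5.depth = true  [A₀.mk > -4]
8. n5.mk = 30  [A₀.mk + 33]
9. n6.depth = false  [A₀.depth == false]
10. n6.mk = -7  [A₀.mk * 2 - 67]
11. n7.fin = 13  [terminal]
12. n6.idx = 7  [A.mk + 14]
13. n6.hot = true  [A.depth == false]
14. n9.cnt = "mu"  [terminal]
15. n10.depth = "yy"  [terminal]
16. n8.tag = "pu"  ["pu"]
17. n8.hot = true  [true]
18. n5.idx = 15  [A₀.mk + A₁.idx - 22]
19. n5.hot = false  [A₁.hot == false]
20. n11.hot = false  [A₁.hot == true]
21. n13.tag = false  [terminal]
22. n14.tag = false  [terminal]
23. n15.depth = "pm"  [terminal]
24. n12.tag = "q"  [if d₁.tag then f.depth else "q"]
25. n12.hot = false  [d₁.tag == true]
26. n11.lab = 14  [14]
27. n4.idx = 16  [(if A₁.hot then A₀.mk else A₁.idx) + 1]
28. n4.hot = false  [false]
29. n17.depth = false  [false]
30. n17.mk = 21  [21]
31. n18.fin = -9  [terminal]
32. n19.fin = -2  [terminal]
33. n20.fin = 18  [terminal]
34. n17.idx = -7  [e₀.fin * -1 - 9]
35. n17.hot = true  [A.mk == 21]
36. n16.tag = "np"  ["np"]
37. n16.hot = true  [A.idx > -8]
38. n21.fin = 12  [terminal]
39. n3.idx = -5  [g.fin - 17]
40. n3.hot = true  [true]
41. n0.key = true  [d.tag == true]
42. n0.sig = -9  [g.fin - 14]
43. n0.val = 13  [g.fin + A.idx + 13]
44. n0.off = "um"  ["um"]

7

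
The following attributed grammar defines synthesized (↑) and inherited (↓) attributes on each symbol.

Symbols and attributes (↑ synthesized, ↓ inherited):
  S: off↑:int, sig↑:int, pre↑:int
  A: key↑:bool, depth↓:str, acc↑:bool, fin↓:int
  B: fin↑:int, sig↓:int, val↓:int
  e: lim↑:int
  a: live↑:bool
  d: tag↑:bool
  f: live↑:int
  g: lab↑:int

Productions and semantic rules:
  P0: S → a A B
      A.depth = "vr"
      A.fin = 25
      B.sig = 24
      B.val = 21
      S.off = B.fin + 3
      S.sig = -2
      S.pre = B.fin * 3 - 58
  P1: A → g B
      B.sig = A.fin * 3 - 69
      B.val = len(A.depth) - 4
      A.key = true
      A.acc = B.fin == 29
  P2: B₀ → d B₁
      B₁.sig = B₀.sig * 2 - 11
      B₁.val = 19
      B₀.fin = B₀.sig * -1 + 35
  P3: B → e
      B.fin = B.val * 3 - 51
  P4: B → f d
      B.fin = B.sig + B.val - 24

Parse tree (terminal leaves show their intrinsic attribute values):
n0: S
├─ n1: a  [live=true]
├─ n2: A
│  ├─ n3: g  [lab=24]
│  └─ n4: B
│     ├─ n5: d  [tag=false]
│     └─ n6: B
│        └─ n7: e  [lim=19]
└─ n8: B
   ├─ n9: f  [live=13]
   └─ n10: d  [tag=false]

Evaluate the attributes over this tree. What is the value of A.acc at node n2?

true

1. n1.live = true  [terminal]
2. n2.depth = "vr"  ["vr"]
3. n2.fin = 25  [25]
4. n3.lab = 24  [terminal]
5. n4.sig = 6  [A.fin * 3 - 69]
6. n4.val = -2  [len(A.depth) - 4]
7. n5.tag = false  [terminal]
8. n6.sig = 1  [B₀.sig * 2 - 11]
9. n6.val = 19  [19]
10. n7.lim = 19  [terminal]
11. n6.fin = 6  [B.val * 3 - 51]
12. n4.fin = 29  [B₀.sig * -1 + 35]
13. n2.key = true  [true]
14. n2.acc = true  [B.fin == 29]
15. n8.sig = 24  [24]
16. n8.val = 21  [21]
17. n9.live = 13  [terminal]
18. n10.tag = false  [terminal]
19. n8.fin = 21  [B.sig + B.val - 24]
20. n0.off = 24  [B.fin + 3]
21. n0.sig = -2  [-2]
22. n0.pre = 5  [B.fin * 3 - 58]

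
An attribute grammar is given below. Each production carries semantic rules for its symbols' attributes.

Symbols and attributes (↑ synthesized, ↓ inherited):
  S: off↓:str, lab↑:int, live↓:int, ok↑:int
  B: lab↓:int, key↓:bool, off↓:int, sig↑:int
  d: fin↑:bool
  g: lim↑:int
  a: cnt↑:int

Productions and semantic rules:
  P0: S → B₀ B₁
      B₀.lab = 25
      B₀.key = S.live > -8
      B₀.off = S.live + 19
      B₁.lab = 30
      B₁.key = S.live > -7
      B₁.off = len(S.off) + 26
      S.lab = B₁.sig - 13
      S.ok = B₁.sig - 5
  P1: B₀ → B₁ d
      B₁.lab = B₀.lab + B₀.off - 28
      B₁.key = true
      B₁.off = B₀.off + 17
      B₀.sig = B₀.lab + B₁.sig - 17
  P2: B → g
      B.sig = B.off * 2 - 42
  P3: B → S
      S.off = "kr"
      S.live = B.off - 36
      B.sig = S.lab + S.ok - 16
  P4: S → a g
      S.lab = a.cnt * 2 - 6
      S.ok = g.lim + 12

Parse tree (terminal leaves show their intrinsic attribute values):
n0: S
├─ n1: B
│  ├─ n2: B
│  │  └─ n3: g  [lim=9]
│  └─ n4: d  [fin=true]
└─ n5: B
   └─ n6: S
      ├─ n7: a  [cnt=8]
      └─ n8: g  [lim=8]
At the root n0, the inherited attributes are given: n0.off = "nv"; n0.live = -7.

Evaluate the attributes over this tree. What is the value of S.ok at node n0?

1. n0.off = "nv"  [given at root]
2. n0.live = -7  [given at root]
3. n1.lab = 25  [25]
4. n1.key = true  [S.live > -8]
5. n1.off = 12  [S.live + 19]
6. n2.lab = 9  [B₀.lab + B₀.off - 28]
7. n2.key = true  [true]
8. n2.off = 29  [B₀.off + 17]
9. n3.lim = 9  [terminal]
10. n2.sig = 16  [B.off * 2 - 42]
11. n4.fin = true  [terminal]
12. n1.sig = 24  [B₀.lab + B₁.sig - 17]
13. n5.lab = 30  [30]
14. n5.key = false  [S.live > -7]
15. n5.off = 28  [len(S.off) + 26]
16. n6.off = "kr"  ["kr"]
17. n6.live = -8  [B.off - 36]
18. n7.cnt = 8  [terminal]
19. n8.lim = 8  [terminal]
20. n6.lab = 10  [a.cnt * 2 - 6]
21. n6.ok = 20  [g.lim + 12]
22. n5.sig = 14  [S.lab + S.ok - 16]
23. n0.lab = 1  [B₁.sig - 13]
24. n0.ok = 9  [B₁.sig - 5]

9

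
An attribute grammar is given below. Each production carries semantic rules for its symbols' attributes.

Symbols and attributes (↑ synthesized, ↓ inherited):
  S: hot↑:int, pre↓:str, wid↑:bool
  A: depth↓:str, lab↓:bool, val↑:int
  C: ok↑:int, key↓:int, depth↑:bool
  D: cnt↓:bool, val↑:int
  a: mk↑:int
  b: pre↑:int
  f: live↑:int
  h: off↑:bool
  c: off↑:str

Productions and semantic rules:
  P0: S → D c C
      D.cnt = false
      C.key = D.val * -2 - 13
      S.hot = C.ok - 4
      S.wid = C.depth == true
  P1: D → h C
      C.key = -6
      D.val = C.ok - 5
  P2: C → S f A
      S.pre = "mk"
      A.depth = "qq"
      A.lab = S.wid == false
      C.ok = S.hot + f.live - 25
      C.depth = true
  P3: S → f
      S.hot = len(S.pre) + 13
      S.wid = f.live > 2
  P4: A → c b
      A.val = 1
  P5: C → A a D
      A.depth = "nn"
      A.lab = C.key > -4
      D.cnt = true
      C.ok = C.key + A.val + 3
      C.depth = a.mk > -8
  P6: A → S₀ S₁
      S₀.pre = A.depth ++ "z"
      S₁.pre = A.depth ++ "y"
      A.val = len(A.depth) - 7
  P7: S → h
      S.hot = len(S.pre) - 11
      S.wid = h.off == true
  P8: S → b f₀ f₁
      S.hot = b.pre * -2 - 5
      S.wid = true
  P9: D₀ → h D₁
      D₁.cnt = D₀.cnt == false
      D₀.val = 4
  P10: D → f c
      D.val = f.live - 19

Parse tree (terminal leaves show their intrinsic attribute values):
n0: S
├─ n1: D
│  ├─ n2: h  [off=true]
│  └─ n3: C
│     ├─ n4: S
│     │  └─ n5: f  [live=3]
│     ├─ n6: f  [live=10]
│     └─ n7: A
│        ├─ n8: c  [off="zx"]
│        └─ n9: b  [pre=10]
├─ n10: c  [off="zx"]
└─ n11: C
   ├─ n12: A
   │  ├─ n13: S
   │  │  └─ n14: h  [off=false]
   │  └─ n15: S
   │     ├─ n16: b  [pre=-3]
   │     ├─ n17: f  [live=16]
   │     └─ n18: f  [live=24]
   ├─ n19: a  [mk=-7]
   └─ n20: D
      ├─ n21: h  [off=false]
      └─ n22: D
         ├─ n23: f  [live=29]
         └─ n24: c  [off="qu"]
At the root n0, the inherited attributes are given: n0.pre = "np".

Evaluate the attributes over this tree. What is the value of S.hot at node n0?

1. n0.pre = "np"  [given at root]
2. n1.cnt = false  [false]
3. n2.off = true  [terminal]
4. n3.key = -6  [-6]
5. n4.pre = "mk"  ["mk"]
6. n5.live = 3  [terminal]
7. n4.hot = 15  [len(S.pre) + 13]
8. n4.wid = true  [f.live > 2]
9. n6.live = 10  [terminal]
10. n7.depth = "qq"  ["qq"]
11. n7.lab = false  [S.wid == false]
12. n8.off = "zx"  [terminal]
13. n9.pre = 10  [terminal]
14. n7.val = 1  [1]
15. n3.ok = 0  [S.hot + f.live - 25]
16. n3.depth = true  [true]
17. n1.val = -5  [C.ok - 5]
18. n10.off = "zx"  [terminal]
19. n11.key = -3  [D.val * -2 - 13]
20. n12.depth = "nn"  ["nn"]
21. n12.lab = true  [C.key > -4]
22. n13.pre = "nnz"  [A.depth ++ "z"]
23. n14.off = false  [terminal]
24. n13.hot = -8  [len(S.pre) - 11]
25. n13.wid = false  [h.off == true]
26. n15.pre = "nny"  [A.depth ++ "y"]
27. n16.pre = -3  [terminal]
28. n17.live = 16  [terminal]
29. n18.live = 24  [terminal]
30. n15.hot = 1  [b.pre * -2 - 5]
31. n15.wid = true  [true]
32. n12.val = -5  [len(A.depth) - 7]
33. n19.mk = -7  [terminal]
34. n20.cnt = true  [true]
35. n21.off = false  [terminal]
36. n22.cnt = false  [D₀.cnt == false]
37. n23.live = 29  [terminal]
38. n24.off = "qu"  [terminal]
39. n22.val = 10  [f.live - 19]
40. n20.val = 4  [4]
41. n11.ok = -5  [C.key + A.val + 3]
42. n11.depth = true  [a.mk > -8]
43. n0.hot = -9  [C.ok - 4]
44. n0.wid = true  [C.depth == true]

-9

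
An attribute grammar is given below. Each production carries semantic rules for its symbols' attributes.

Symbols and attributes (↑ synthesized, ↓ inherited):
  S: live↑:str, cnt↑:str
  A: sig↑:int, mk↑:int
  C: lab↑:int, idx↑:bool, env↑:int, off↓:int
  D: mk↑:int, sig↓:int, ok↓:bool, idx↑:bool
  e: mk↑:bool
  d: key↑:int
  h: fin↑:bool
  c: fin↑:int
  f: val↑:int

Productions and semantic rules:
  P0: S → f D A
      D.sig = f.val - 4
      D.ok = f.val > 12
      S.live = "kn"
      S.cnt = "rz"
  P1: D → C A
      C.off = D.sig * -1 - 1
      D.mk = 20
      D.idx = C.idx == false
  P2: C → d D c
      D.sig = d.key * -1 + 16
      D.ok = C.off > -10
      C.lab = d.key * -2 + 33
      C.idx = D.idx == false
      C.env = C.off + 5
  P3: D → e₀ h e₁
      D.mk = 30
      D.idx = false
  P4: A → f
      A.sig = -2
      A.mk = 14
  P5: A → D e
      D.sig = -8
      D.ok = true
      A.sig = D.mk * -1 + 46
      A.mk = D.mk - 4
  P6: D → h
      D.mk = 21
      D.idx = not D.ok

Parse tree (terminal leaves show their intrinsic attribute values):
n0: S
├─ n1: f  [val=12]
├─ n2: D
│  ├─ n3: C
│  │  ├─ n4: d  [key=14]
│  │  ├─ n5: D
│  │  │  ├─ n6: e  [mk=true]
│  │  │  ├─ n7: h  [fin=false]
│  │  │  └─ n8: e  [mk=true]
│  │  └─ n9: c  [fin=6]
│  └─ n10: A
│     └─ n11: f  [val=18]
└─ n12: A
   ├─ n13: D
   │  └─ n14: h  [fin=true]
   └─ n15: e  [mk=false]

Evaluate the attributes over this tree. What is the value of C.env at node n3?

1. n1.val = 12  [terminal]
2. n2.sig = 8  [f.val - 4]
3. n2.ok = false  [f.val > 12]
4. n3.off = -9  [D.sig * -1 - 1]
5. n4.key = 14  [terminal]
6. n5.sig = 2  [d.key * -1 + 16]
7. n5.ok = true  [C.off > -10]
8. n6.mk = true  [terminal]
9. n7.fin = false  [terminal]
10. n8.mk = true  [terminal]
11. n5.mk = 30  [30]
12. n5.idx = false  [false]
13. n9.fin = 6  [terminal]
14. n3.lab = 5  [d.key * -2 + 33]
15. n3.idx = true  [D.idx == false]
16. n3.env = -4  [C.off + 5]
17. n11.val = 18  [terminal]
18. n10.sig = -2  [-2]
19. n10.mk = 14  [14]
20. n2.mk = 20  [20]
21. n2.idx = false  [C.idx == false]
22. n13.sig = -8  [-8]
23. n13.ok = true  [true]
24. n14.fin = true  [terminal]
25. n13.mk = 21  [21]
26. n13.idx = false  [not D.ok]
27. n15.mk = false  [terminal]
28. n12.sig = 25  [D.mk * -1 + 46]
29. n12.mk = 17  [D.mk - 4]
30. n0.live = "kn"  ["kn"]
31. n0.cnt = "rz"  ["rz"]

-4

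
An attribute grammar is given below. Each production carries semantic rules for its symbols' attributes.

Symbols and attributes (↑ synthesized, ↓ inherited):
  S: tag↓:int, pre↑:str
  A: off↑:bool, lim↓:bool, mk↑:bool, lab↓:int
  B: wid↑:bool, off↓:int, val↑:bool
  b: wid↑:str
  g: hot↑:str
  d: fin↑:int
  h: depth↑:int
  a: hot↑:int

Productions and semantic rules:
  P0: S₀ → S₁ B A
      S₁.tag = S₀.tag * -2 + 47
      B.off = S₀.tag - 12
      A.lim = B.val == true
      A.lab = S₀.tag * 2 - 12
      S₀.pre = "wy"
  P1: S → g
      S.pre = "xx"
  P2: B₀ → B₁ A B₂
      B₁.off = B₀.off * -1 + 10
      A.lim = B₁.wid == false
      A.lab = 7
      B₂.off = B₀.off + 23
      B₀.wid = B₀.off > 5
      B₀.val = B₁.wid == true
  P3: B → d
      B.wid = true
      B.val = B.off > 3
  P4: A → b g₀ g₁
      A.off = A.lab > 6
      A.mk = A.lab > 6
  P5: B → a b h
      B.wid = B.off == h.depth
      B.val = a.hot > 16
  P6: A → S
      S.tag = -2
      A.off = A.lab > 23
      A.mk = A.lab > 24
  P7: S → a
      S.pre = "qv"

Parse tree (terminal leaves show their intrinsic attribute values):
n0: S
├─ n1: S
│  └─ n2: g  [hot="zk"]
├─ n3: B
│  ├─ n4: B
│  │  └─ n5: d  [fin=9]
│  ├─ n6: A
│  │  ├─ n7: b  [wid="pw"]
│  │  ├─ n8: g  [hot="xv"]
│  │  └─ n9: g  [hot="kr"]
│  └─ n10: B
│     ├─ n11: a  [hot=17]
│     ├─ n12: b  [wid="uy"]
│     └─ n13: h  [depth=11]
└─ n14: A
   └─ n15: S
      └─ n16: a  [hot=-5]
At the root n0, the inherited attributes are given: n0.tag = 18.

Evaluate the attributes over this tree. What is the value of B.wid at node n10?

false

1. n0.tag = 18  [given at root]
2. n1.tag = 11  [S₀.tag * -2 + 47]
3. n2.hot = "zk"  [terminal]
4. n1.pre = "xx"  ["xx"]
5. n3.off = 6  [S₀.tag - 12]
6. n4.off = 4  [B₀.off * -1 + 10]
7. n5.fin = 9  [terminal]
8. n4.wid = true  [true]
9. n4.val = true  [B.off > 3]
10. n6.lim = false  [B₁.wid == false]
11. n6.lab = 7  [7]
12. n7.wid = "pw"  [terminal]
13. n8.hot = "xv"  [terminal]
14. n9.hot = "kr"  [terminal]
15. n6.off = true  [A.lab > 6]
16. n6.mk = true  [A.lab > 6]
17. n10.off = 29  [B₀.off + 23]
18. n11.hot = 17  [terminal]
19. n12.wid = "uy"  [terminal]
20. n13.depth = 11  [terminal]
21. n10.wid = false  [B.off == h.depth]
22. n10.val = true  [a.hot > 16]
23. n3.wid = true  [B₀.off > 5]
24. n3.val = true  [B₁.wid == true]
25. n14.lim = true  [B.val == true]
26. n14.lab = 24  [S₀.tag * 2 - 12]
27. n15.tag = -2  [-2]
28. n16.hot = -5  [terminal]
29. n15.pre = "qv"  ["qv"]
30. n14.off = true  [A.lab > 23]
31. n14.mk = false  [A.lab > 24]
32. n0.pre = "wy"  ["wy"]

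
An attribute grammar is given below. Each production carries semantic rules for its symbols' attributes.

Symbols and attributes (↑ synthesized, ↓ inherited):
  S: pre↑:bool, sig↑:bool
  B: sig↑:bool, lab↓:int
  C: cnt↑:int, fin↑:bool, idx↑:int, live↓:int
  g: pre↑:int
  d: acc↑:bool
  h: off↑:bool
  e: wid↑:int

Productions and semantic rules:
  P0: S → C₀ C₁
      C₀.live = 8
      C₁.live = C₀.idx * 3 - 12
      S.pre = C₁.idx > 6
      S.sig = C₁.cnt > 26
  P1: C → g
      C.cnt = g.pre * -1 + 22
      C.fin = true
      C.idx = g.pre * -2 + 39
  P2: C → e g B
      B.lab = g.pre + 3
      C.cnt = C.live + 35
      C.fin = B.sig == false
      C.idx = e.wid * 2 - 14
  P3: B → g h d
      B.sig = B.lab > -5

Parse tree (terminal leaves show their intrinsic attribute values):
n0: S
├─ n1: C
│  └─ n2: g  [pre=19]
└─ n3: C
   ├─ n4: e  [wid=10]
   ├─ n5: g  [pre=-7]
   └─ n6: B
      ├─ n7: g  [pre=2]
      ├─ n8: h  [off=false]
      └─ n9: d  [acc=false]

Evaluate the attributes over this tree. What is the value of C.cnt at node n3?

26

1. n1.live = 8  [8]
2. n2.pre = 19  [terminal]
3. n1.cnt = 3  [g.pre * -1 + 22]
4. n1.fin = true  [true]
5. n1.idx = 1  [g.pre * -2 + 39]
6. n3.live = -9  [C₀.idx * 3 - 12]
7. n4.wid = 10  [terminal]
8. n5.pre = -7  [terminal]
9. n6.lab = -4  [g.pre + 3]
10. n7.pre = 2  [terminal]
11. n8.off = false  [terminal]
12. n9.acc = false  [terminal]
13. n6.sig = true  [B.lab > -5]
14. n3.cnt = 26  [C.live + 35]
15. n3.fin = false  [B.sig == false]
16. n3.idx = 6  [e.wid * 2 - 14]
17. n0.pre = false  [C₁.idx > 6]
18. n0.sig = false  [C₁.cnt > 26]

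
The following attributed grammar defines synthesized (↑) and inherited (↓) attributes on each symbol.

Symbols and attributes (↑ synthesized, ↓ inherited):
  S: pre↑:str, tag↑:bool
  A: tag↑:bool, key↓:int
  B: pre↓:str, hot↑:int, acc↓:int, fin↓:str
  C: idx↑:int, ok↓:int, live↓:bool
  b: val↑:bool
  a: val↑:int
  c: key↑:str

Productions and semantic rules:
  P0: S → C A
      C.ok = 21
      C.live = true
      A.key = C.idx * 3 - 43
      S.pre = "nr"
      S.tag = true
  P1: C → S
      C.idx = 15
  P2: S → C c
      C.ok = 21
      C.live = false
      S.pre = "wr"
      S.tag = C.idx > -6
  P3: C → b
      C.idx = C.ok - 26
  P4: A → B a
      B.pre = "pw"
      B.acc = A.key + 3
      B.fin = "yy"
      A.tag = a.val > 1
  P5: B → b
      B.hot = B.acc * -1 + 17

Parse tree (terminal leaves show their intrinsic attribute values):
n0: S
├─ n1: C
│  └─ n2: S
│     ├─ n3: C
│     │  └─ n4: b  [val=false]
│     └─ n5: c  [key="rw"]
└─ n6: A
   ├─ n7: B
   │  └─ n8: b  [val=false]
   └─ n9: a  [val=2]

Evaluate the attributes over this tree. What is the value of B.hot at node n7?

12

1. n1.ok = 21  [21]
2. n1.live = true  [true]
3. n3.ok = 21  [21]
4. n3.live = false  [false]
5. n4.val = false  [terminal]
6. n3.idx = -5  [C.ok - 26]
7. n5.key = "rw"  [terminal]
8. n2.pre = "wr"  ["wr"]
9. n2.tag = true  [C.idx > -6]
10. n1.idx = 15  [15]
11. n6.key = 2  [C.idx * 3 - 43]
12. n7.pre = "pw"  ["pw"]
13. n7.acc = 5  [A.key + 3]
14. n7.fin = "yy"  ["yy"]
15. n8.val = false  [terminal]
16. n7.hot = 12  [B.acc * -1 + 17]
17. n9.val = 2  [terminal]
18. n6.tag = true  [a.val > 1]
19. n0.pre = "nr"  ["nr"]
20. n0.tag = true  [true]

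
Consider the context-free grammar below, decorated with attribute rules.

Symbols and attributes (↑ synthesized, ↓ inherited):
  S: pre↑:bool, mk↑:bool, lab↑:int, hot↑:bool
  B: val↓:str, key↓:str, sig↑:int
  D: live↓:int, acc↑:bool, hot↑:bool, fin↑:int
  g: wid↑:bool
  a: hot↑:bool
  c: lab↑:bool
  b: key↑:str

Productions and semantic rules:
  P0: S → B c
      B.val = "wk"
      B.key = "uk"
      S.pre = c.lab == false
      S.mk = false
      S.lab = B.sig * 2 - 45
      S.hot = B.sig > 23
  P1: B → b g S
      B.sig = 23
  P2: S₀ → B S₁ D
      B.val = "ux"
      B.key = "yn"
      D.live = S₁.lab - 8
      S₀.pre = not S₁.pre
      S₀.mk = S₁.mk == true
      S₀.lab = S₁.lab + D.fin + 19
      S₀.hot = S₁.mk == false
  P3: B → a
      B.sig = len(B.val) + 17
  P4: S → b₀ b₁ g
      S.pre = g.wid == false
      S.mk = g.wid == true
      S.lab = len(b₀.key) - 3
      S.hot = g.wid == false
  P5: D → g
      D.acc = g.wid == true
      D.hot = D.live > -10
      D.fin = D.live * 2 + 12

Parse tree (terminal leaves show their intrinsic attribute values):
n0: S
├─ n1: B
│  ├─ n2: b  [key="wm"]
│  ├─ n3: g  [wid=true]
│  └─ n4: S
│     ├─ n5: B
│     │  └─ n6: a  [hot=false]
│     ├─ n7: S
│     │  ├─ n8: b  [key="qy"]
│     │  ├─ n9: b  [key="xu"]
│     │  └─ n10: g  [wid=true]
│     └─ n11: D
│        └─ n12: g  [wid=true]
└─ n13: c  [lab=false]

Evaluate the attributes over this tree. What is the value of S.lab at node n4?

1. n1.val = "wk"  ["wk"]
2. n1.key = "uk"  ["uk"]
3. n2.key = "wm"  [terminal]
4. n3.wid = true  [terminal]
5. n5.val = "ux"  ["ux"]
6. n5.key = "yn"  ["yn"]
7. n6.hot = false  [terminal]
8. n5.sig = 19  [len(B.val) + 17]
9. n8.key = "qy"  [terminal]
10. n9.key = "xu"  [terminal]
11. n10.wid = true  [terminal]
12. n7.pre = false  [g.wid == false]
13. n7.mk = true  [g.wid == true]
14. n7.lab = -1  [len(b₀.key) - 3]
15. n7.hot = false  [g.wid == false]
16. n11.live = -9  [S₁.lab - 8]
17. n12.wid = true  [terminal]
18. n11.acc = true  [g.wid == true]
19. n11.hot = true  [D.live > -10]
20. n11.fin = -6  [D.live * 2 + 12]
21. n4.pre = true  [not S₁.pre]
22. n4.mk = true  [S₁.mk == true]
23. n4.lab = 12  [S₁.lab + D.fin + 19]
24. n4.hot = false  [S₁.mk == false]
25. n1.sig = 23  [23]
26. n13.lab = false  [terminal]
27. n0.pre = true  [c.lab == false]
28. n0.mk = false  [false]
29. n0.lab = 1  [B.sig * 2 - 45]
30. n0.hot = false  [B.sig > 23]

12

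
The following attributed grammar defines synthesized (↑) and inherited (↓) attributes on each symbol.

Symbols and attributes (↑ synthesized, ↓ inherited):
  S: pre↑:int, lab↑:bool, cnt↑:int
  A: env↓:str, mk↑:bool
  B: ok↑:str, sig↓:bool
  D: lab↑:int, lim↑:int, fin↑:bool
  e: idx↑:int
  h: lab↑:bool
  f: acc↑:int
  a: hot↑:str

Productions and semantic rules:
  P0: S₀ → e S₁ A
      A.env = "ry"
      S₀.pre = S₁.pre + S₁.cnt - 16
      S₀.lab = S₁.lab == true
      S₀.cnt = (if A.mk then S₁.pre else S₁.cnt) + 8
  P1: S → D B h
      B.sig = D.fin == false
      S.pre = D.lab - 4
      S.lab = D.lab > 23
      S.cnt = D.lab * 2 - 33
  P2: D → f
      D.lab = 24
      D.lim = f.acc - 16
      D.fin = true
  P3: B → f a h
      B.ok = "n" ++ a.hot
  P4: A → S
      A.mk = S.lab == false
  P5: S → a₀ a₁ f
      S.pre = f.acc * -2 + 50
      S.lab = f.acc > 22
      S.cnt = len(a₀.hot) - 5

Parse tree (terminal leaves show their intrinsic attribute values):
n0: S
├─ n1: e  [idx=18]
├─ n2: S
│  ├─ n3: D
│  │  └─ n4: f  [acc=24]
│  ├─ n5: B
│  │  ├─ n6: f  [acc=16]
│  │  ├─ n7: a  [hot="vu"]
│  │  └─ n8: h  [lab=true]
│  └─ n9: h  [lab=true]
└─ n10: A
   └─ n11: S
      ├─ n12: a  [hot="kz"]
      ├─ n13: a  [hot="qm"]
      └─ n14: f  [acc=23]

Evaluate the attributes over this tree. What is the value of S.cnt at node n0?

1. n1.idx = 18  [terminal]
2. n4.acc = 24  [terminal]
3. n3.lab = 24  [24]
4. n3.lim = 8  [f.acc - 16]
5. n3.fin = true  [true]
6. n5.sig = false  [D.fin == false]
7. n6.acc = 16  [terminal]
8. n7.hot = "vu"  [terminal]
9. n8.lab = true  [terminal]
10. n5.ok = "nvu"  ["n" ++ a.hot]
11. n9.lab = true  [terminal]
12. n2.pre = 20  [D.lab - 4]
13. n2.lab = true  [D.lab > 23]
14. n2.cnt = 15  [D.lab * 2 - 33]
15. n10.env = "ry"  ["ry"]
16. n12.hot = "kz"  [terminal]
17. n13.hot = "qm"  [terminal]
18. n14.acc = 23  [terminal]
19. n11.pre = 4  [f.acc * -2 + 50]
20. n11.lab = true  [f.acc > 22]
21. n11.cnt = -3  [len(a₀.hot) - 5]
22. n10.mk = false  [S.lab == false]
23. n0.pre = 19  [S₁.pre + S₁.cnt - 16]
24. n0.lab = true  [S₁.lab == true]
25. n0.cnt = 23  [(if A.mk then S₁.pre else S₁.cnt) + 8]

23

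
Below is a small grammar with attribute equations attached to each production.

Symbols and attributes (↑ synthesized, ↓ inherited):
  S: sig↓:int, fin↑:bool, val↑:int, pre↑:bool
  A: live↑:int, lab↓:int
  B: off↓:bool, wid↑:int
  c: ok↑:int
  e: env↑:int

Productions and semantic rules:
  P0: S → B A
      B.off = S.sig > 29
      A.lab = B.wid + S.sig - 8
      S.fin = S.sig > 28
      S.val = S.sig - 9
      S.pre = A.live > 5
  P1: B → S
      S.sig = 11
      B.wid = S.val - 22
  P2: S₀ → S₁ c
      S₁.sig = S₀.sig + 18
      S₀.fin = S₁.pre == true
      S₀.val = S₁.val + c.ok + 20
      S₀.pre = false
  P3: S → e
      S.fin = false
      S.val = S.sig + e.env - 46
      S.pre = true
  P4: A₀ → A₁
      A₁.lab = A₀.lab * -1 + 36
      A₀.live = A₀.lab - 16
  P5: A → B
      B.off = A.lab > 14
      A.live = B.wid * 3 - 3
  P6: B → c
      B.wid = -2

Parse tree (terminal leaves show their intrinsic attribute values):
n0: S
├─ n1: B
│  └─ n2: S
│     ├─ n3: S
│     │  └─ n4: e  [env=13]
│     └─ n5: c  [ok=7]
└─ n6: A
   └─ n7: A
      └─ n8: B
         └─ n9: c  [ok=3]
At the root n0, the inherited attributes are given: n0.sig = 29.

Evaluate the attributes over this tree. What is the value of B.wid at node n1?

1. n0.sig = 29  [given at root]
2. n1.off = false  [S.sig > 29]
3. n2.sig = 11  [11]
4. n3.sig = 29  [S₀.sig + 18]
5. n4.env = 13  [terminal]
6. n3.fin = false  [false]
7. n3.val = -4  [S.sig + e.env - 46]
8. n3.pre = true  [true]
9. n5.ok = 7  [terminal]
10. n2.fin = true  [S₁.pre == true]
11. n2.val = 23  [S₁.val + c.ok + 20]
12. n2.pre = false  [false]
13. n1.wid = 1  [S.val - 22]
14. n6.lab = 22  [B.wid + S.sig - 8]
15. n7.lab = 14  [A₀.lab * -1 + 36]
16. n8.off = false  [A.lab > 14]
17. n9.ok = 3  [terminal]
18. n8.wid = -2  [-2]
19. n7.live = -9  [B.wid * 3 - 3]
20. n6.live = 6  [A₀.lab - 16]
21. n0.fin = true  [S.sig > 28]
22. n0.val = 20  [S.sig - 9]
23. n0.pre = true  [A.live > 5]

1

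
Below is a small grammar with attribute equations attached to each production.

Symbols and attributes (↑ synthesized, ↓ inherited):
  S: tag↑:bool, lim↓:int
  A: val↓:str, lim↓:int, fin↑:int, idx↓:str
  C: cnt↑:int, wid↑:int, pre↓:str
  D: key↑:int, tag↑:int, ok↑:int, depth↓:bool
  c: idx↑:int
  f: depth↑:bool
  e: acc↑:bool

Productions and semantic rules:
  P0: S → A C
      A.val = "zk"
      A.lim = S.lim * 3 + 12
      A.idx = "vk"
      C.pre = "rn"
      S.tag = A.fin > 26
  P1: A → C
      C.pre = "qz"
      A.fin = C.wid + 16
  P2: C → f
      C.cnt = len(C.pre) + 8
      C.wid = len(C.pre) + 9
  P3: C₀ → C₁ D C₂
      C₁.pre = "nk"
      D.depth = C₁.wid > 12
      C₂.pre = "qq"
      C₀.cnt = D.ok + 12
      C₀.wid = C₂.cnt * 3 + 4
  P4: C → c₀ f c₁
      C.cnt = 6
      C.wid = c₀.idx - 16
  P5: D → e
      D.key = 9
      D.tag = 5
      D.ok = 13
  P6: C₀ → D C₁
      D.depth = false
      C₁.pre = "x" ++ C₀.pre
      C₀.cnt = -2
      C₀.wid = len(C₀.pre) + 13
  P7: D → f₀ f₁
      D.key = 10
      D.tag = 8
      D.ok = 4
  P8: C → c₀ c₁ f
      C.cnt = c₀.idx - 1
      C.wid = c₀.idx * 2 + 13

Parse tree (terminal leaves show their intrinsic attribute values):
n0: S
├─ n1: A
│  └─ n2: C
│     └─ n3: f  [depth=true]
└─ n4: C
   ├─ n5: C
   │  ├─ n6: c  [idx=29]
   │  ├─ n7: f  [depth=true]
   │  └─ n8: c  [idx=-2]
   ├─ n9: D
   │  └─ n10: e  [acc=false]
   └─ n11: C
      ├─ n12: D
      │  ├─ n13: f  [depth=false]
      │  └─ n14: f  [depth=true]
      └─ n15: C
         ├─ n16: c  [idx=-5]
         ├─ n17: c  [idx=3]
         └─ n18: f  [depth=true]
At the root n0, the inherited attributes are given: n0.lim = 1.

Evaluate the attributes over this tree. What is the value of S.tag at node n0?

true

1. n0.lim = 1  [given at root]
2. n1.val = "zk"  ["zk"]
3. n1.lim = 15  [S.lim * 3 + 12]
4. n1.idx = "vk"  ["vk"]
5. n2.pre = "qz"  ["qz"]
6. n3.depth = true  [terminal]
7. n2.cnt = 10  [len(C.pre) + 8]
8. n2.wid = 11  [len(C.pre) + 9]
9. n1.fin = 27  [C.wid + 16]
10. n4.pre = "rn"  ["rn"]
11. n5.pre = "nk"  ["nk"]
12. n6.idx = 29  [terminal]
13. n7.depth = true  [terminal]
14. n8.idx = -2  [terminal]
15. n5.cnt = 6  [6]
16. n5.wid = 13  [c₀.idx - 16]
17. n9.depth = true  [C₁.wid > 12]
18. n10.acc = false  [terminal]
19. n9.key = 9  [9]
20. n9.tag = 5  [5]
21. n9.ok = 13  [13]
22. n11.pre = "qq"  ["qq"]
23. n12.depth = false  [false]
24. n13.depth = false  [terminal]
25. n14.depth = true  [terminal]
26. n12.key = 10  [10]
27. n12.tag = 8  [8]
28. n12.ok = 4  [4]
29. n15.pre = "xqq"  ["x" ++ C₀.pre]
30. n16.idx = -5  [terminal]
31. n17.idx = 3  [terminal]
32. n18.depth = true  [terminal]
33. n15.cnt = -6  [c₀.idx - 1]
34. n15.wid = 3  [c₀.idx * 2 + 13]
35. n11.cnt = -2  [-2]
36. n11.wid = 15  [len(C₀.pre) + 13]
37. n4.cnt = 25  [D.ok + 12]
38. n4.wid = -2  [C₂.cnt * 3 + 4]
39. n0.tag = true  [A.fin > 26]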